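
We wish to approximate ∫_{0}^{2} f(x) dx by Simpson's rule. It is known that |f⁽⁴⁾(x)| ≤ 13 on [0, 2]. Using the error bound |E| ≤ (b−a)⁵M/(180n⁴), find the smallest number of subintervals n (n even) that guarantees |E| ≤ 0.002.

6

Need 416/(180n⁴) ≤ 0.002.
n⁴ ≥ 416/(180·0.002) = 1155.56 ⇒ n ≥ 5.8304, so the smallest even n is 6. (n must be even for Simpson's rule.)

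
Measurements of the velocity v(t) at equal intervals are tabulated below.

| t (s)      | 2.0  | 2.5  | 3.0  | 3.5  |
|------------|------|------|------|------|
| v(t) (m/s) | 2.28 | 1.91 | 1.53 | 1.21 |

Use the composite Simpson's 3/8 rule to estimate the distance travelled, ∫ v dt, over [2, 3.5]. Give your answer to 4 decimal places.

h = 0.5, n = 3.
(3h/8)·[y₀ + 3y₁ + 3y₂ + y₃] = 0.1875·(13.81) = 2.5894.

2.5894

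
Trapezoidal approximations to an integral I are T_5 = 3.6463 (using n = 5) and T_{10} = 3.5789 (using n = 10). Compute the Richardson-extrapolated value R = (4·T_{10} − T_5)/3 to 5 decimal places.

3.55643

R = (4·T_{10} − T_5) / 3 = (4·3.5789 − 3.6463)/3 = (10.6693)/3 = 3.55643.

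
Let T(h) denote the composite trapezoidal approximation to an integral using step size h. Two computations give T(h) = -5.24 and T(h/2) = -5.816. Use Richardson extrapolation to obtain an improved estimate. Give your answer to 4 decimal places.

-6.0080

R = (4·T(h/2) − T(h)) / 3 = (4·(-5.816) − (-5.24))/3 = (-18.024)/3 = -6.0080.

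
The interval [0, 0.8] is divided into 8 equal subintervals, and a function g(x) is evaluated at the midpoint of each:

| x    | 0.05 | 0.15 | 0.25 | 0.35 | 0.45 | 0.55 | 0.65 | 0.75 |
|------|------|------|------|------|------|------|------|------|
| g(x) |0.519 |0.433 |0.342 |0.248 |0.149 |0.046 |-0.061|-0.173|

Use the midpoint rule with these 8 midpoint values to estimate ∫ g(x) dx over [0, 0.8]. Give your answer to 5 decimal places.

0.15030

h = 0.1, n = 8.
h·[y(m₁) + y(m₂) + y(m₃) + y(m₄) + y(m₅) + y(m₆) + y(m₇) + y(m₈)] = 0.1·(1.503) = 0.15030.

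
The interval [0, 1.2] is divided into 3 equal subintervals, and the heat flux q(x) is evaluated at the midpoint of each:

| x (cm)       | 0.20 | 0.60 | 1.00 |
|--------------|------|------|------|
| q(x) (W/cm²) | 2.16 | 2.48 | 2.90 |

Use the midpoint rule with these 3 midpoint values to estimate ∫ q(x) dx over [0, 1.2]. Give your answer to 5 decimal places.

h = 0.4, n = 3.
h·[y(m₁) + y(m₂) + y(m₃)] = 0.4·(7.54) = 3.01600.

3.01600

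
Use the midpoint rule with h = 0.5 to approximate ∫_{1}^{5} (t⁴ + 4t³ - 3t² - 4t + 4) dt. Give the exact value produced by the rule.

1084.890625

h = (5 − 1)/8 = 0.5.
Midpoints m₁,…,m₈ = 1.25, 1.75, 2.25, 2.75, 3.25, 3.75, 4.25, 4.75.
f(m₁)=4.56640625, f(m₂)=18.62890625, f(m₃)=51.00390625, f(m₄)=110.69140625, f(m₅)=208.19140625, f(m₆)=355.50390625, f(m₇)=566.12890625, f(m₈)=855.06640625.
h·[f(m₁) + f(m₂) + f(m₃) + f(m₄) + f(m₅) + f(m₆) + f(m₇) + f(m₈)] = 0.5·(2169.78125) = 1084.890625.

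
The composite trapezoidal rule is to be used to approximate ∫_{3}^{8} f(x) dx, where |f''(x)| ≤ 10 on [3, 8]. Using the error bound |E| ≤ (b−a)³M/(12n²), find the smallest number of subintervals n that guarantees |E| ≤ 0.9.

Need 1250/(12n²) ≤ 0.9.
n² ≥ 1250/(12·0.9) = 115.741 ⇒ n ≥ 10.7583, so the smallest n is 11.

11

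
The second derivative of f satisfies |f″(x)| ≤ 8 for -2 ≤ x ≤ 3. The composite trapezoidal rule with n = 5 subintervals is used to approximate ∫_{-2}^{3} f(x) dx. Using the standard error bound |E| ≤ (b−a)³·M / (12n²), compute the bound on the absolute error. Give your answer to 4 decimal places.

3.3333

|E| ≤ (5)³·8 / (12·5²) = 1000/300 = 3.3333.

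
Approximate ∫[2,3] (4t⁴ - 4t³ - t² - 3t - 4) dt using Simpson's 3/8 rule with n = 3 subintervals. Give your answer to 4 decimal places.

h = (3 − 2)/3 = 0.333333.
Nodes t₀,…,t₃ = 2, 2.333333, 2.666667, 3.
f(t) = 4t⁴ - 4t³ - t² - 3t - 4: f₀=18, f₁=51.308642, f₂=107.308642, f₃=194.
(3h/8)·[f₀ + 3f₁ + 3f₂ + f₃] = 0.125·(687.851852) = 85.9815.

85.9815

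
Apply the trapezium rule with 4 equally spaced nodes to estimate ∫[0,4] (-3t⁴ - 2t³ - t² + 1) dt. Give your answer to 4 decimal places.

h = (4 − 0)/3 = 1.333333.
Nodes t₀,…,t₃ = 0, 1.333333, 2.666667, 4.
f(t) = -3t⁴ - 2t³ - t² + 1: f₀=1, f₁=-15, f₂=-195.740741, f₃=-911.
(h/2)·[f₀ + 2f₁ + 2f₂ + f₃] = 0.666667·(-1331.481481) = -887.6543.

-887.6543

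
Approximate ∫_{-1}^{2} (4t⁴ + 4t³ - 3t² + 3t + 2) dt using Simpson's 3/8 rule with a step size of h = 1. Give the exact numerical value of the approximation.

h = (2 − (-1))/3 = 1.
Nodes t₀,…,t₃ = -1, 0, 1, 2.
f(t) = 4t⁴ + 4t³ - 3t² + 3t + 2: f₀=-4, f₁=2, f₂=10, f₃=92.
(3h/8)·[f₀ + 3f₁ + 3f₂ + f₃] = 0.375·(124) = 46.5.

46.5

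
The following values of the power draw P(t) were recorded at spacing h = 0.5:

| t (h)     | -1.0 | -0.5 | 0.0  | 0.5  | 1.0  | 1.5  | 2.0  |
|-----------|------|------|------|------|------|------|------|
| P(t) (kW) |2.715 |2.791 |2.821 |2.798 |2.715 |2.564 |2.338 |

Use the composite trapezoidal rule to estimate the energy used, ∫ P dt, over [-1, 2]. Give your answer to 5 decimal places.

8.10775

h = 0.5, n = 6.
(h/2)·[y₀ + 2y₁ + 2y₂ + 2y₃ + 2y₄ + 2y₅ + y₆] = 0.25·(32.431) = 8.10775.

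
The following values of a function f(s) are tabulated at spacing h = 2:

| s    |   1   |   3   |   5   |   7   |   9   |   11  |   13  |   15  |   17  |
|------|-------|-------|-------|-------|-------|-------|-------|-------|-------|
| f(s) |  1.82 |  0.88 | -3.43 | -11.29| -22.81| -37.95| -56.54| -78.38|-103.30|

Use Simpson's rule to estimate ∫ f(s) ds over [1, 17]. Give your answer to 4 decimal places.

-516.0000

h = 2, n = 8.
(h/3)·[y₀ + 4y₁ + 2y₂ + 4y₃ + 2y₄ + 4y₅ + 2y₆ + 4y₇ + y₈] = 0.666667·(-774.00) = -516.0000.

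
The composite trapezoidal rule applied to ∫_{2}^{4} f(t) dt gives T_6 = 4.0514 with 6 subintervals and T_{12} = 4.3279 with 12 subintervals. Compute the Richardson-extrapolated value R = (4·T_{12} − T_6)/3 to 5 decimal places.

R = (4·T_{12} − T_6) / 3 = (4·4.3279 − 4.0514)/3 = (13.2602)/3 = 4.42007.

4.42007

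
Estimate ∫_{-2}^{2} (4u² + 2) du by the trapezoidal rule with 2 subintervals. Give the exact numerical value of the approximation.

40

h = (2 − (-2))/2 = 2.
Nodes u₀,…,u₂ = -2, 0, 2.
f(u) = 4u² + 2: f₀=18, f₁=2, f₂=18.
(h/2)·[f₀ + 2f₁ + f₂] = 1·(40) = 40.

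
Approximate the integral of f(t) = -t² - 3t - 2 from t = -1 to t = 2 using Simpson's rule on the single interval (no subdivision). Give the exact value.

S = (b−a)/6 · [f(-1) + 4f(0.5) + f(2)] = 0.5·[0 + 4·(-3.75) + (-12)] = -13.5.

-13.5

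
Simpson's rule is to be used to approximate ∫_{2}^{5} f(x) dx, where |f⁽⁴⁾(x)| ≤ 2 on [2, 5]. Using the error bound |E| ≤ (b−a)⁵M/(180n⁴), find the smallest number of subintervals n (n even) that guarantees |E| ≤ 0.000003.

32

Need 486/(180n⁴) ≤ 0.000003.
n⁴ ≥ 486/(180·0.000003) = 900000 ⇒ n ≥ 30.8007, so the smallest even n is 32. (n must be even for Simpson's rule.)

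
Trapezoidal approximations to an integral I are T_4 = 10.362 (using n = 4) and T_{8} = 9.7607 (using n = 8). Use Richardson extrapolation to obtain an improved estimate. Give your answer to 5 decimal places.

R = (4·T_{8} − T_4) / 3 = (4·9.7607 − 10.362)/3 = (28.6808)/3 = 9.56027.

9.56027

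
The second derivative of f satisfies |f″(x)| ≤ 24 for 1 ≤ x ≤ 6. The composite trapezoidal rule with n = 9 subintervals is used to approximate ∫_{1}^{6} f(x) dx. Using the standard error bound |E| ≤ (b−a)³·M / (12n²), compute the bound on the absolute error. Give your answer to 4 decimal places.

|E| ≤ (5)³·24 / (12·9²) = 3000/972 = 3.0864.

3.0864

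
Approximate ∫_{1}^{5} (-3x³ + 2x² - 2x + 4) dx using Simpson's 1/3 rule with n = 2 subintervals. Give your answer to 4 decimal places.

-393.3333

h = (5 − 1)/2 = 2.
Nodes x₀,…,x₂ = 1, 3, 5.
f(x) = -3x³ + 2x² - 2x + 4: f₀=1, f₁=-65, f₂=-331.
(h/3)·[f₀ + 4f₁ + f₂] = 0.666667·(-590) = -393.3333.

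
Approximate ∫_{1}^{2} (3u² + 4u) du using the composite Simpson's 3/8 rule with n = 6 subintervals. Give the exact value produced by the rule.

h = (2 − 1)/6 = 0.166667.
Nodes u₀,…,u₆ = 1, 1.166667, 1.333333, 1.5, 1.666667, 1.833333, 2.
f(u) = 3u² + 4u: f₀=7, f₁=8.75, f₂=10.666667, f₃=12.75, f₄=15, f₅=17.416667, f₆=20.
(3h/8)·[f₀ + 3f₁ + 3f₂ + 2f₃ + 3f₄ + 3f₅ + f₆] = 0.0625·(208) = 13.

13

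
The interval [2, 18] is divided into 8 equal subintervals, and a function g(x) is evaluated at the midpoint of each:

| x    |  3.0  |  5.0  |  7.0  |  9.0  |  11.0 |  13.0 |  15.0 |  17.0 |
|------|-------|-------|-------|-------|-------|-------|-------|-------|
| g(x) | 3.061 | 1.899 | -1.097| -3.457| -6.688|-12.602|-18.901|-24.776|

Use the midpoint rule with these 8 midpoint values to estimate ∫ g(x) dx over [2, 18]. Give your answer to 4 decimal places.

h = 2, n = 8.
h·[y(m₁) + y(m₂) + y(m₃) + y(m₄) + y(m₅) + y(m₆) + y(m₇) + y(m₈)] = 2·(-62.561) = -125.1220.

-125.1220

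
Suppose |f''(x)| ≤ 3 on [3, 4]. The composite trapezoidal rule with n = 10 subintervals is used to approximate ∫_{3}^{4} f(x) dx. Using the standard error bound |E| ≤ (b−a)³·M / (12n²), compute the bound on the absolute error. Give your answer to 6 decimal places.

|E| ≤ (1)³·3 / (12·10²) = 3/1200 = 0.002500.

0.002500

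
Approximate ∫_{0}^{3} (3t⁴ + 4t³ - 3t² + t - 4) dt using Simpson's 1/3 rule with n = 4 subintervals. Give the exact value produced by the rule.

h = (3 − 0)/4 = 0.75.
Nodes t₀,…,t₄ = 0, 0.75, 1.5, 2.25, 3.
f(t) = 3t⁴ + 4t³ - 3t² + t - 4: f₀=-4, f₁=-2.30078125, f₂=19.4375, f₃=105.51171875, f₄=323.
(h/3)·[f₀ + 4f₁ + 2f₂ + 4f₃ + f₄] = 0.25·(770.71875) = 192.6796875.

192.6796875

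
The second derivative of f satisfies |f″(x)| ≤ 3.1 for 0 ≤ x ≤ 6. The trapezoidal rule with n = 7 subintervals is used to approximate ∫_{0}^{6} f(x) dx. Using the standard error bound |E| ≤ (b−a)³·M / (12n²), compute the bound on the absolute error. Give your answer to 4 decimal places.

|E| ≤ (6)³·3.1 / (12·7²) = 669.6/588 = 1.1388.

1.1388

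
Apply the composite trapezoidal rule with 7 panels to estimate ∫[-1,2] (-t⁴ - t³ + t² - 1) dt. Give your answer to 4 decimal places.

h = (2 − (-1))/7 = 0.428571.
Nodes t₀,…,t₇ = -1, -0.571429, -0.142857, 0.285714, 0.714286, 1.142857, 1.571429, 2.
f(t) = -t⁴ - t³ + t² - 1: f₀=0, f₁=-0.593503, f₂=-0.977093, f₃=-0.948355, f₄=-1.114536, f₅=-2.892545, f₆=-8.508955, f₇=-21.
(h/2)·[f₀ + 2f₁ + 2f₂ + 2f₃ + 2f₄ + 2f₅ + 2f₆ + f₇] = 0.214286·(-51.069971) = -10.9436.

-10.9436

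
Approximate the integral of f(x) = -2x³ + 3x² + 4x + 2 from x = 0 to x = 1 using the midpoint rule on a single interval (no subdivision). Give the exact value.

M = (b−a)·f(0.5) = 1·(4.5) = 4.5.

4.5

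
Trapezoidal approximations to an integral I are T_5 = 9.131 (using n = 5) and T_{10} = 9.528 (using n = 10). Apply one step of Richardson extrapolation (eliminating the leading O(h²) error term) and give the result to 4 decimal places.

R = (4·T_{10} − T_5) / 3 = (4·9.528 − 9.131)/3 = (28.981)/3 = 9.6603.

9.6603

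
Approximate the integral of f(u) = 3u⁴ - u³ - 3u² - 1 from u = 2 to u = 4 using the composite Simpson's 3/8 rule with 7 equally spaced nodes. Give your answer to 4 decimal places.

h = (4 − 2)/6 = 0.333333.
Nodes u₀,…,u₆ = 2, 2.333333, 2.666667, 3, 3.333333, 3.666667, 4.
f(u) = 3u⁴ - u³ - 3u² - 1: f₀=27, f₁=58.888889, f₂=110.407407, f₃=188, f₄=299, f₅=451.629630, f₆=655.
(3h/8)·[f₀ + 3f₁ + 3f₂ + 2f₃ + 3f₄ + 3f₅ + f₆] = 0.125·(3817.777778) = 477.2222.

477.2222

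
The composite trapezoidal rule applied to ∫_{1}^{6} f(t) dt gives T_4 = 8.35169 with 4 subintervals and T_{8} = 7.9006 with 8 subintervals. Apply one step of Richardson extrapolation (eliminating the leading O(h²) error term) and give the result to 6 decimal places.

7.750237

R = (4·T_{8} − T_4) / 3 = (4·7.9006 − 8.35169)/3 = (23.25071)/3 = 7.750237.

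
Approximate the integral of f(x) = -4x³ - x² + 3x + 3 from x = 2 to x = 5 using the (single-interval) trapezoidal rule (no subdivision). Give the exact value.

T = (b−a)/2 · [f(2) + f(5)] = 1.5·[(-27) + (-507)] = -801.

-801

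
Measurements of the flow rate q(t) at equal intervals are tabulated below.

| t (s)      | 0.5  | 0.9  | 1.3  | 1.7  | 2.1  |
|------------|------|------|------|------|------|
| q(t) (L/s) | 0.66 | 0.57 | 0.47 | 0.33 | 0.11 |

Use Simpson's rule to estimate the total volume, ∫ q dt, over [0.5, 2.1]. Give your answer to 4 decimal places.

h = 0.4, n = 4.
(h/3)·[y₀ + 4y₁ + 2y₂ + 4y₃ + y₄] = 0.133333·(5.31) = 0.7080.

0.7080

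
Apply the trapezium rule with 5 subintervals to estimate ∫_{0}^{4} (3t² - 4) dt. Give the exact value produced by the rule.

49.28

h = (4 − 0)/5 = 0.8.
Nodes t₀,…,t₅ = 0, 0.8, 1.6, 2.4, 3.2, 4.
f(t) = 3t² - 4: f₀=-4, f₁=-2.08, f₂=3.68, f₃=13.28, f₄=26.72, f₅=44.
(h/2)·[f₀ + 2f₁ + 2f₂ + 2f₃ + 2f₄ + f₅] = 0.4·(123.2) = 49.28.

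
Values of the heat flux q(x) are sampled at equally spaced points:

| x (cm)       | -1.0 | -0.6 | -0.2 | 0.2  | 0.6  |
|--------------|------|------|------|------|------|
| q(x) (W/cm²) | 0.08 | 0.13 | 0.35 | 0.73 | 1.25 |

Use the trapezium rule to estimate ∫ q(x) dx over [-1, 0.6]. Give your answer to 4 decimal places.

0.7500

h = 0.4, n = 4.
(h/2)·[y₀ + 2y₁ + 2y₂ + 2y₃ + y₄] = 0.2·(3.75) = 0.7500.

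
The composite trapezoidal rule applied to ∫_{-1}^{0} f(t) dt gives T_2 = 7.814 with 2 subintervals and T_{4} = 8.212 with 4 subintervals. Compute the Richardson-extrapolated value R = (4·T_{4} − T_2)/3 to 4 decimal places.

8.3447

R = (4·T_{4} − T_2) / 3 = (4·8.212 − 7.814)/3 = (25.034)/3 = 8.3447.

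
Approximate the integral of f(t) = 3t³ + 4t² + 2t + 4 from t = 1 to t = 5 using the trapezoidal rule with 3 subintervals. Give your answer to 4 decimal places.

h = (5 − 1)/3 = 1.333333.
Nodes t₀,…,t₃ = 1, 2.333333, 3.666667, 5.
f(t) = 3t³ + 4t² + 2t + 4: f₀=13, f₁=68.555556, f₂=213, f₃=489.
(h/2)·[f₀ + 2f₁ + 2f₂ + f₃] = 0.666667·(1065.111111) = 710.0741.

710.0741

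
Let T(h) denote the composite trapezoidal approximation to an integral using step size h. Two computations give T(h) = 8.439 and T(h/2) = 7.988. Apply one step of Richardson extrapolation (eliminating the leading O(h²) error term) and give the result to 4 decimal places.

R = (4·T(h/2) − T(h)) / 3 = (4·7.988 − 8.439)/3 = (23.513)/3 = 7.8377.

7.8377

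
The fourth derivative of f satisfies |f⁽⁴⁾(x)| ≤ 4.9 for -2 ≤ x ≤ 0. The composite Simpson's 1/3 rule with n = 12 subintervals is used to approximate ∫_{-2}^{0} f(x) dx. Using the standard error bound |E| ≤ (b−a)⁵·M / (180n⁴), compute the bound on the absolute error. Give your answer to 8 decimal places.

|E| ≤ (2)⁵·4.9 / (180·12⁴) = 156.8/3732480 = 0.00004201.

0.00004201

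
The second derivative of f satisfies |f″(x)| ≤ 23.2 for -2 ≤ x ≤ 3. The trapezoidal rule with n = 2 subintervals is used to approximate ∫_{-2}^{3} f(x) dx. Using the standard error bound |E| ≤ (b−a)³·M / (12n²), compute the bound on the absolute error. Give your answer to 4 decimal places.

|E| ≤ (5)³·23.2 / (12·2²) = 2900/48 = 60.4167.

60.4167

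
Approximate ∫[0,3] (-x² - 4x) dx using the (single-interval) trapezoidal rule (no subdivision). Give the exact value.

-31.5

T = (b−a)/2 · [f(0) + f(3)] = 1.5·[0 + (-21)] = -31.5.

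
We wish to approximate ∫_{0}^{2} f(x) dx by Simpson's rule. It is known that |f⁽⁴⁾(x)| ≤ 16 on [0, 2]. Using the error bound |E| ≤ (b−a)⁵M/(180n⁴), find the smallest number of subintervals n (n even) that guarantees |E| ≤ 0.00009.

Need 512/(180n⁴) ≤ 0.00009.
n⁴ ≥ 512/(180·0.00009) = 31604.9 ⇒ n ≥ 13.3333, so the smallest even n is 14. (n must be even for Simpson's rule.)

14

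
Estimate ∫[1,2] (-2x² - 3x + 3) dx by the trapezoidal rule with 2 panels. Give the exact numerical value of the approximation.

h = (2 − 1)/2 = 0.5.
Nodes x₀,…,x₂ = 1, 1.5, 2.
f(x) = -2x² - 3x + 3: f₀=-2, f₁=-6, f₂=-11.
(h/2)·[f₀ + 2f₁ + f₂] = 0.25·(-25) = -6.25.

-6.25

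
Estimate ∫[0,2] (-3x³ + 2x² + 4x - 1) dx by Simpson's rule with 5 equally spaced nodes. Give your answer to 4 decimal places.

-0.6667

h = (2 − 0)/4 = 0.5.
Nodes x₀,…,x₄ = 0, 0.5, 1, 1.5, 2.
f(x) = -3x³ + 2x² + 4x - 1: f₀=-1, f₁=1.125, f₂=2, f₃=-0.625, f₄=-9.
(h/3)·[f₀ + 4f₁ + 2f₂ + 4f₃ + f₄] = 0.166667·(-4) = -0.6667.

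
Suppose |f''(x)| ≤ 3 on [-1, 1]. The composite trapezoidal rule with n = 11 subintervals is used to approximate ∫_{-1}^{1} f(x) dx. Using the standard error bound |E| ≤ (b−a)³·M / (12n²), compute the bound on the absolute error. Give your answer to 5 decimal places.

0.01653

|E| ≤ (2)³·3 / (12·11²) = 24/1452 = 0.01653.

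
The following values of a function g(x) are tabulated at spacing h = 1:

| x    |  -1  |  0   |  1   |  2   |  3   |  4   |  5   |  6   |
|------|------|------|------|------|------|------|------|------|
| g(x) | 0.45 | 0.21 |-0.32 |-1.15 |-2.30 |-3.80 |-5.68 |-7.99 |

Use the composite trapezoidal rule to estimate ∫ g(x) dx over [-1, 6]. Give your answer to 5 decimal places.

h = 1, n = 7.
(h/2)·[y₀ + 2y₁ + 2y₂ + 2y₃ + 2y₄ + 2y₅ + 2y₆ + y₇] = 0.5·(-33.62) = -16.81000.

-16.81000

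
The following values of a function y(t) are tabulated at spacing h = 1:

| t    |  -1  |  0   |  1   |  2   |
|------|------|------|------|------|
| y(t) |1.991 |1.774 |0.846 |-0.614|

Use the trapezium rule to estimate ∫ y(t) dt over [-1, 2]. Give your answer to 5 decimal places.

3.30850

h = 1, n = 3.
(h/2)·[y₀ + 2y₁ + 2y₂ + y₃] = 0.5·(6.617) = 3.30850.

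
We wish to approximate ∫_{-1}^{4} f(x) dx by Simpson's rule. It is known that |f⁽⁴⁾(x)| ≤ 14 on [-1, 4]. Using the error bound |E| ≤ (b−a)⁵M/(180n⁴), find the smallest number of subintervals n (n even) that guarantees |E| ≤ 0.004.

Need 43750/(180n⁴) ≤ 0.004.
n⁴ ≥ 43750/(180·0.004) = 60763.9 ⇒ n ≥ 15.7004, so the smallest even n is 16. (n must be even for Simpson's rule.)

16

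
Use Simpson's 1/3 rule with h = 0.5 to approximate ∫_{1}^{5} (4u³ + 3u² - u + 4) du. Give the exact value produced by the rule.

752

h = (5 − 1)/8 = 0.5.
Nodes u₀,…,u₈ = 1, 1.5, 2, 2.5, 3, 3.5, 4, 4.5, 5.
f(u) = 4u³ + 3u² - u + 4: f₀=10, f₁=22.75, f₂=46, f₃=82.75, f₄=136, f₅=208.75, f₆=304, f₇=424.75, f₈=574.
(h/3)·[f₀ + 4f₁ + 2f₂ + 4f₃ + 2f₄ + 4f₅ + 2f₆ + 4f₇ + f₈] = 0.166667·(4512) = 752.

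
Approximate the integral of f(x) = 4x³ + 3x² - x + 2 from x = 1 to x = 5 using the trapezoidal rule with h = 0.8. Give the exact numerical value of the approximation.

760.64

h = (5 − 1)/5 = 0.8.
Nodes x₀,…,x₅ = 1, 1.8, 2.6, 3.4, 4.2, 5.
f(x) = 4x³ + 3x² - x + 2: f₀=8, f₁=33.248, f₂=89.984, f₃=190.496, f₄=347.072, f₅=572.
(h/2)·[f₀ + 2f₁ + 2f₂ + 2f₃ + 2f₄ + f₅] = 0.4·(1901.6) = 760.64.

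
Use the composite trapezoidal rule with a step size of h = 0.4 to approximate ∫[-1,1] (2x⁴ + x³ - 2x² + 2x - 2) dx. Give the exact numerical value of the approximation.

h = (1 − (-1))/5 = 0.4.
Nodes x₀,…,x₅ = -1, -0.6, -0.2, 0.2, 0.6, 1.
f(x) = 2x⁴ + x³ - 2x² + 2x - 2: f₀=-5, f₁=-3.8768, f₂=-2.4848, f₃=-1.6688, f₄=-1.0448, f₅=1.
(h/2)·[f₀ + 2f₁ + 2f₂ + 2f₃ + 2f₄ + f₅] = 0.2·(-22.1504) = -4.43008.

-4.43008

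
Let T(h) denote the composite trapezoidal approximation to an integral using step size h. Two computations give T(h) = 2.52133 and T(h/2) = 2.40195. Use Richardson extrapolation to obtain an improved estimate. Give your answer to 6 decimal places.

R = (4·T(h/2) − T(h)) / 3 = (4·2.40195 − 2.52133)/3 = (7.08647)/3 = 2.362157.

2.362157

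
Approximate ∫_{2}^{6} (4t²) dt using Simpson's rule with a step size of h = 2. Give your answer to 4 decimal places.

h = (6 − 2)/2 = 2.
Nodes t₀,…,t₂ = 2, 4, 6.
f(t) = 4t²: f₀=16, f₁=64, f₂=144.
(h/3)·[f₀ + 4f₁ + f₂] = 0.666667·(416) = 277.3333.

277.3333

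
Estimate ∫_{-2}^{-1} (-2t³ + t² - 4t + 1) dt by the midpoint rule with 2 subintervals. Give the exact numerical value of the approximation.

h = (-1 − (-2))/2 = 0.5.
Midpoints m₁,…,m₂ = -1.75, -1.25.
f(m₁)=21.78125, f(m₂)=11.46875.
h·[f(m₁) + f(m₂)] = 0.5·(33.25) = 16.625.

16.625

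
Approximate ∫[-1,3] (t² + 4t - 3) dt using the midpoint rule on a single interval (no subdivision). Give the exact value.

8

M = (b−a)·f(1) = 4·(2) = 8.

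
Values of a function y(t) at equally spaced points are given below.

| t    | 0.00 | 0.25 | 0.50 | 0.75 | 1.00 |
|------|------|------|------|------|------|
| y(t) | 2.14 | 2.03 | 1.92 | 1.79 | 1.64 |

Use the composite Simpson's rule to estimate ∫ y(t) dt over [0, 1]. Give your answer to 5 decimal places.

h = 0.25, n = 4.
(h/3)·[y₀ + 4y₁ + 2y₂ + 4y₃ + y₄] = 0.083333·(22.90) = 1.90833.

1.90833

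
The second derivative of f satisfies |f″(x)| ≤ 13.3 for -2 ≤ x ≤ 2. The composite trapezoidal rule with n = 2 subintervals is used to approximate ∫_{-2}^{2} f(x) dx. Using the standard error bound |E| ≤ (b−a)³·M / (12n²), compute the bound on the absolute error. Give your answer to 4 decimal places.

|E| ≤ (4)³·13.3 / (12·2²) = 851.2/48 = 17.7333.

17.7333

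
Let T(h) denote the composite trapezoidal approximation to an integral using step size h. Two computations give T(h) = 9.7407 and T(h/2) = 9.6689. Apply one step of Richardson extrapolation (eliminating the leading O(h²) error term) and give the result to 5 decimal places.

9.64497

R = (4·T(h/2) − T(h)) / 3 = (4·9.6689 − 9.7407)/3 = (28.9349)/3 = 9.64497.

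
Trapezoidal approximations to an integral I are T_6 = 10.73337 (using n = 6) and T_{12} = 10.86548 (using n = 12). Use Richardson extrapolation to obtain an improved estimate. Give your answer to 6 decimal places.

10.909517

R = (4·T_{12} − T_6) / 3 = (4·10.86548 − 10.73337)/3 = (32.72855)/3 = 10.909517.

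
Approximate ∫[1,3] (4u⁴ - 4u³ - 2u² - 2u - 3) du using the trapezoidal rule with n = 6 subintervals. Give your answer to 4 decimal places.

85.1523

h = (3 − 1)/6 = 0.333333.
Nodes u₀,…,u₆ = 1, 1.333333, 1.666667, 2, 2.333333, 2.666667, 3.
f(u) = 4u⁴ - 4u³ - 2u² - 2u - 3: f₀=-7, f₁=-6.061728, f₂=0.456790, f₃=17, f₄=49.197531, f₅=103.864198, f₆=189.
(h/2)·[f₀ + 2f₁ + 2f₂ + 2f₃ + 2f₄ + 2f₅ + f₆] = 0.166667·(510.913580) = 85.1523.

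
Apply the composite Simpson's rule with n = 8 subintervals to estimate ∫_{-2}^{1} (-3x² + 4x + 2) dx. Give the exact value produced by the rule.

h = (1 − (-2))/8 = 0.375.
Nodes x₀,…,x₈ = -2, -1.625, -1.25, -0.875, -0.5, -0.125, 0.25, 0.625, 1.
f(x) = -3x² + 4x + 2: f₀=-18, f₁=-12.421875, f₂=-7.6875, f₃=-3.796875, f₄=-0.75, f₅=1.453125, f₆=2.8125, f₇=3.328125, f₈=3.
(h/3)·[f₀ + 4f₁ + 2f₂ + 4f₃ + 2f₄ + 4f₅ + 2f₆ + 4f₇ + f₈] = 0.125·(-72) = -9.

-9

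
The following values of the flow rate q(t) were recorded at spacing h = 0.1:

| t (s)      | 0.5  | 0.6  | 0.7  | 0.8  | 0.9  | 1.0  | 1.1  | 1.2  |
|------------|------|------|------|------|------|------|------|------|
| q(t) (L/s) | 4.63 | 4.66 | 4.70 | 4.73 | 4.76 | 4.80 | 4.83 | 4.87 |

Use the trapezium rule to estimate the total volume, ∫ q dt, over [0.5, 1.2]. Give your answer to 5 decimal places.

3.32300

h = 0.1, n = 7.
(h/2)·[y₀ + 2y₁ + 2y₂ + 2y₃ + 2y₄ + 2y₅ + 2y₆ + y₇] = 0.05·(66.46) = 3.32300.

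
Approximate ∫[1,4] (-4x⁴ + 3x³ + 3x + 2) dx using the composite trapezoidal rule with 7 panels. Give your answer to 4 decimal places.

-611.9988

h = (4 − 1)/7 = 0.428571.
Nodes x₀,…,x₇ = 1, 1.428571, 1.857143, 2.285714, 2.714286, 3.142857, 3.571429, 4.
f(x) = -4x⁴ + 3x³ + 3x + 2: f₀=4, f₁=-1.627655, f₂=-20.794669, f₃=-64.498959, f₄=-146.977093, f₅=-285.704290, f₆=-501.394419, f₇=-818.
(h/2)·[f₀ + 2f₁ + 2f₂ + 2f₃ + 2f₄ + 2f₅ + 2f₆ + f₇] = 0.214286·(-2855.994169) = -611.9988.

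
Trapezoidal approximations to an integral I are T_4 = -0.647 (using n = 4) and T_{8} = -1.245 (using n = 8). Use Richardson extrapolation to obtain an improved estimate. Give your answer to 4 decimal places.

-1.4443

R = (4·T_{8} − T_4) / 3 = (4·(-1.245) − (-0.647))/3 = (-4.333)/3 = -1.4443.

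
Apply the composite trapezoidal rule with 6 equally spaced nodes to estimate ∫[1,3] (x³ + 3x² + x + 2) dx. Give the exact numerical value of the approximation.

h = (3 − 1)/5 = 0.4.
Nodes x₀,…,x₅ = 1, 1.4, 1.8, 2.2, 2.6, 3.
f(x) = x³ + 3x² + x + 2: f₀=7, f₁=12.024, f₂=19.352, f₃=29.368, f₄=42.456, f₅=59.
(h/2)·[f₀ + 2f₁ + 2f₂ + 2f₃ + 2f₄ + f₅] = 0.2·(272.4) = 54.48.

54.48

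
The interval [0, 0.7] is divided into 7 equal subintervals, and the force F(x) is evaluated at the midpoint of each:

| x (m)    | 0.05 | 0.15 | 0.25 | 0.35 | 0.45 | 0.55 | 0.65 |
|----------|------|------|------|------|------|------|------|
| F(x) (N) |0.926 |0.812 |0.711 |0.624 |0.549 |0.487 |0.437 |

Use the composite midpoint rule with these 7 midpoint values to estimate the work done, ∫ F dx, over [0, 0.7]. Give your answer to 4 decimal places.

0.4546

h = 0.1, n = 7.
h·[y(m₁) + y(m₂) + y(m₃) + y(m₄) + y(m₅) + y(m₆) + y(m₇)] = 0.1·(4.546) = 0.4546.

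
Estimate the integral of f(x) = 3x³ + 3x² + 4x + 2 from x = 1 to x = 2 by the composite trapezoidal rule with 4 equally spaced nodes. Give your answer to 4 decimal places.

h = (2 − 1)/3 = 0.333333.
Nodes x₀,…,x₃ = 1, 1.333333, 1.666667, 2.
f(x) = 3x³ + 3x² + 4x + 2: f₀=12, f₁=19.777778, f₂=30.888889, f₃=46.
(h/2)·[f₀ + 2f₁ + 2f₂ + f₃] = 0.166667·(159.333333) = 26.5556.

26.5556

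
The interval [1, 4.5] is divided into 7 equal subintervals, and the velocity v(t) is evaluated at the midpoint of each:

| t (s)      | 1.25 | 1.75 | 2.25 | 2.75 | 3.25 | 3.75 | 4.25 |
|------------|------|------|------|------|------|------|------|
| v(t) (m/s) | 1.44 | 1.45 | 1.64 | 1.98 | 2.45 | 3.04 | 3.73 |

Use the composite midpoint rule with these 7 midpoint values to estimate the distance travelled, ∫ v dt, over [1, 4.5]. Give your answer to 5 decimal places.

7.86500

h = 0.5, n = 7.
h·[y(m₁) + y(m₂) + y(m₃) + y(m₄) + y(m₅) + y(m₆) + y(m₇)] = 0.5·(15.73) = 7.86500.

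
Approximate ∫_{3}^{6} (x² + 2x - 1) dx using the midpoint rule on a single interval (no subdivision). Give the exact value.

84.75

M = (b−a)·f(4.5) = 3·(28.25) = 84.75.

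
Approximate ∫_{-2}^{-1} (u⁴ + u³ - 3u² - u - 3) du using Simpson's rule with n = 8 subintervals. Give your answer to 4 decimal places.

-6.0500

h = (-1 − (-2))/8 = 0.125.
Nodes u₀,…,u₈ = -2, -1.875, -1.75, -1.625, -1.5, -1.375, -1.25, -1.125, -1.
f(u) = u⁴ + u³ - 3u² - u - 3: f₀=-5, f₁=-5.904052734375, f₂=-6.41796875, f₃=-6.614990234375, f₄=-6.5625, f₅=-6.322021484375, f₆=-5.94921875, f₇=-5.493896484375, f₈=-5.
(h/3)·[f₀ + 4f₁ + 2f₂ + 4f₃ + 2f₄ + 4f₅ + 2f₆ + 4f₇ + f₈] = 0.041667·(-145.19921875) = -6.0500.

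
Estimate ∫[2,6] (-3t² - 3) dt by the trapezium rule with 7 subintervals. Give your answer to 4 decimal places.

-220.6531

h = (6 − 2)/7 = 0.571429.
Nodes t₀,…,t₇ = 2, 2.571429, 3.142857, 3.714286, 4.285714, 4.857143, 5.428571, 6.
f(t) = -3t² - 3: f₀=-15, f₁=-22.836735, f₂=-32.632653, f₃=-44.387755, f₄=-58.102041, f₅=-73.775510, f₆=-91.408163, f₇=-111.
(h/2)·[f₀ + 2f₁ + 2f₂ + 2f₃ + 2f₄ + 2f₅ + 2f₆ + f₇] = 0.285714·(-772.285714) = -220.6531.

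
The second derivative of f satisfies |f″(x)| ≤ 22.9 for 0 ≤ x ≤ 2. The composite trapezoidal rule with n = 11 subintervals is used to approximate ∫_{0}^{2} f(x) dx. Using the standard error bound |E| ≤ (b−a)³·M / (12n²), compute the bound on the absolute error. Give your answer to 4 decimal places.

0.1262

|E| ≤ (2)³·22.9 / (12·11²) = 183.2/1452 = 0.1262.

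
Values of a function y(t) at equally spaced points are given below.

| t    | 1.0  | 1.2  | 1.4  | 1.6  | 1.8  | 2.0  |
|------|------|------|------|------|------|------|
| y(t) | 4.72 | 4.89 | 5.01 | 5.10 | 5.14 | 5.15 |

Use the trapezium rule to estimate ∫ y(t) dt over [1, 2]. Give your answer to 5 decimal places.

h = 0.2, n = 5.
(h/2)·[y₀ + 2y₁ + 2y₂ + 2y₃ + 2y₄ + y₅] = 0.1·(50.15) = 5.01500.

5.01500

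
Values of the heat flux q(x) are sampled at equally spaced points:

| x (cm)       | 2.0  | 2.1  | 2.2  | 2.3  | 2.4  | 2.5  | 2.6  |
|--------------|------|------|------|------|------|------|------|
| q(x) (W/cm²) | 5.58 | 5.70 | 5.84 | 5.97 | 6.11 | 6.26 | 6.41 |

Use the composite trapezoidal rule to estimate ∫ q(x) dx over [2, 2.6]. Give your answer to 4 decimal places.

3.5875

h = 0.1, n = 6.
(h/2)·[y₀ + 2y₁ + 2y₂ + 2y₃ + 2y₄ + 2y₅ + y₆] = 0.05·(71.75) = 3.5875.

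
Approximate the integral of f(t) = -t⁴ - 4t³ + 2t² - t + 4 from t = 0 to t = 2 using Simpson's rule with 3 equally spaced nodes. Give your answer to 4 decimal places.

h = (2 − 0)/2 = 1.
Nodes t₀,…,t₂ = 0, 1, 2.
f(t) = -t⁴ - 4t³ + 2t² - t + 4: f₀=4, f₁=0, f₂=-38.
(h/3)·[f₀ + 4f₁ + f₂] = 0.333333·(-34) = -11.3333.

-11.3333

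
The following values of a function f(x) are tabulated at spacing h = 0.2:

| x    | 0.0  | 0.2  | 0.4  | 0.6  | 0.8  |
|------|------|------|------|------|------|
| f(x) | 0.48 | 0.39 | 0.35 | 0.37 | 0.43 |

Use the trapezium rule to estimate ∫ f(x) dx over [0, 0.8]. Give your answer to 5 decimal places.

0.31300

h = 0.2, n = 4.
(h/2)·[y₀ + 2y₁ + 2y₂ + 2y₃ + y₄] = 0.1·(3.13) = 0.31300.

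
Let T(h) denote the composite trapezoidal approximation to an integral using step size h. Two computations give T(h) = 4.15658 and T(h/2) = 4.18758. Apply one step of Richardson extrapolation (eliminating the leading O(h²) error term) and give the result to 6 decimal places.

R = (4·T(h/2) − T(h)) / 3 = (4·4.18758 − 4.15658)/3 = (12.59374)/3 = 4.197913.

4.197913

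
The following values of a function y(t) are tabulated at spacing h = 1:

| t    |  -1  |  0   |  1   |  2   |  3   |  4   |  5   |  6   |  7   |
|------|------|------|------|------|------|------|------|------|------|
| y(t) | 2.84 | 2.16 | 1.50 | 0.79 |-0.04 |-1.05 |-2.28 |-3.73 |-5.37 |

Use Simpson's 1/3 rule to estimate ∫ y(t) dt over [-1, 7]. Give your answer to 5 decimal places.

-3.83000

h = 1, n = 8.
(h/3)·[y₀ + 4y₁ + 2y₂ + 4y₃ + 2y₄ + 4y₅ + 2y₆ + 4y₇ + y₈] = 0.333333·(-11.49) = -3.83000.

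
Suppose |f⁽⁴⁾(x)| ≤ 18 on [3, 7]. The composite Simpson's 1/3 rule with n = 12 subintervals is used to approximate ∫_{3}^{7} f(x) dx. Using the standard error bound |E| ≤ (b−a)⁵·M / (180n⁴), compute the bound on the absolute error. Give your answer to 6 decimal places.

0.004938

|E| ≤ (4)⁵·18 / (180·12⁴) = 18432/3732480 = 0.004938.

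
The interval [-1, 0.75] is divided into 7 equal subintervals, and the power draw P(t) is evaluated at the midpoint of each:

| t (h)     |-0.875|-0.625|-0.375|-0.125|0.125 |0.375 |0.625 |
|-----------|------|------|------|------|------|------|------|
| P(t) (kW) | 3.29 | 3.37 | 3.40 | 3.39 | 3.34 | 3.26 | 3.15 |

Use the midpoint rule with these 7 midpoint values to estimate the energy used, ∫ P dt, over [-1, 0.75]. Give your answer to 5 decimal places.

5.80000

h = 0.25, n = 7.
h·[y(m₁) + y(m₂) + y(m₃) + y(m₄) + y(m₅) + y(m₆) + y(m₇)] = 0.25·(23.20) = 5.80000.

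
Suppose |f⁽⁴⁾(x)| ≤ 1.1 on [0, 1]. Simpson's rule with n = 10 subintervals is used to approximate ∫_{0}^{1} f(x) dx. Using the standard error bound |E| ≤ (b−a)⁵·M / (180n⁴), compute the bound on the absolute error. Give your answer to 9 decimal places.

0.000000611

|E| ≤ (1)⁵·1.1 / (180·10⁴) = 1.1/1800000 = 0.000000611.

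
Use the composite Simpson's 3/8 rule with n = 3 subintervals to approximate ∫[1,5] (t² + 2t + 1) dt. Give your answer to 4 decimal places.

h = (5 − 1)/3 = 1.333333.
Nodes t₀,…,t₃ = 1, 2.333333, 3.666667, 5.
f(t) = t² + 2t + 1: f₀=4, f₁=11.111111, f₂=21.777778, f₃=36.
(3h/8)·[f₀ + 3f₁ + 3f₂ + f₃] = 0.5·(138.666667) = 69.3333.

69.3333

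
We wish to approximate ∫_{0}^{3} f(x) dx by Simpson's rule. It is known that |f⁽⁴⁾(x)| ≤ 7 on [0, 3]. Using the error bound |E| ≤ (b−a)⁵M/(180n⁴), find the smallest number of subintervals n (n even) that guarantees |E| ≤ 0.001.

10

Need 1701/(180n⁴) ≤ 0.001.
n⁴ ≥ 1701/(180·0.001) = 9450 ⇒ n ≥ 9.8596, so the smallest even n is 10. (n must be even for Simpson's rule.)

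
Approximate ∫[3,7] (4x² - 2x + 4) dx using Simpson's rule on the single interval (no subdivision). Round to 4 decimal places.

397.3333

S = (b−a)/6 · [f(3) + 4f(5) + f(7)] = 0.666667·[34 + 4·94 + 186] = 397.3333.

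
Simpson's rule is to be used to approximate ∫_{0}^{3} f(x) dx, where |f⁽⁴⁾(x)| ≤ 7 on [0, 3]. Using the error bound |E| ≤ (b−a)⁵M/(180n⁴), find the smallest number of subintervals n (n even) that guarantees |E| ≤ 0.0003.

14

Need 1701/(180n⁴) ≤ 0.0003.
n⁴ ≥ 1701/(180·0.0003) = 31500 ⇒ n ≥ 13.3223, so the smallest even n is 14. (n must be even for Simpson's rule.)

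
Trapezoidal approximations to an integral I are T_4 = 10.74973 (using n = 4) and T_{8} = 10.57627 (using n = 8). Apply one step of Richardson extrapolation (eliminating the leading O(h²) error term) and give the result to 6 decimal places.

R = (4·T_{8} − T_4) / 3 = (4·10.57627 − 10.74973)/3 = (31.55535)/3 = 10.518450.

10.518450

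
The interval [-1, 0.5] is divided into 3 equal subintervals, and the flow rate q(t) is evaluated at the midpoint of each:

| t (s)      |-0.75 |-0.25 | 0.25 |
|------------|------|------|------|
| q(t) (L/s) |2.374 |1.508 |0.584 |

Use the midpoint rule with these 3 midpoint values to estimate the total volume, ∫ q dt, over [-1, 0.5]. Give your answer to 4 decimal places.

2.2330

h = 0.5, n = 3.
h·[y(m₁) + y(m₂) + y(m₃)] = 0.5·(4.466) = 2.2330.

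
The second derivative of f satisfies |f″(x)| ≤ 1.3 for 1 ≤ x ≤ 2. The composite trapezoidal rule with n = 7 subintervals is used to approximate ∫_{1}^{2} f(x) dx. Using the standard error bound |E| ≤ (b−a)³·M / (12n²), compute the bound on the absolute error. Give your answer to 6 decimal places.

|E| ≤ (1)³·1.3 / (12·7²) = 1.3/588 = 0.002211.

0.002211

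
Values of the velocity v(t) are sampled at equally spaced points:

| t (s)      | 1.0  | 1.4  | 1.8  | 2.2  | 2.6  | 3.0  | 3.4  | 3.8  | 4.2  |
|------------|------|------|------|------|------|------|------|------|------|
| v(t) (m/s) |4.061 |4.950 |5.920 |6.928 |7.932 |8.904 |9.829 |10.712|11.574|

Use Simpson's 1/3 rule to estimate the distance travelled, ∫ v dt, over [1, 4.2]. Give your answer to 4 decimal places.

h = 0.4, n = 8.
(h/3)·[y₀ + 4y₁ + 2y₂ + 4y₃ + 2y₄ + 4y₅ + 2y₆ + 4y₇ + y₈] = 0.133333·(188.973) = 25.1964.

25.1964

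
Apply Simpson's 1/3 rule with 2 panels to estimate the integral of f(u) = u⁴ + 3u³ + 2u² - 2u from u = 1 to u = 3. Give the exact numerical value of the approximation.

h = (3 − 1)/2 = 1.
Nodes u₀,…,u₂ = 1, 2, 3.
f(u) = u⁴ + 3u³ + 2u² - 2u: f₀=4, f₁=44, f₂=174.
(h/3)·[f₀ + 4f₁ + f₂] = 0.333333·(354) = 118.

118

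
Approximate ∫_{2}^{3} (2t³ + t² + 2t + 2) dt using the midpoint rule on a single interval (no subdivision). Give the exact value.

M = (b−a)·f(2.5) = 1·(44.5) = 44.5.

44.5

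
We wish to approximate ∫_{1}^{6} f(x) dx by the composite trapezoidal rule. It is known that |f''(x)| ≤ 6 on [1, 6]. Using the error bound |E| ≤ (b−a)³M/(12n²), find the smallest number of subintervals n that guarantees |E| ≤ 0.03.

46

Need 750/(12n²) ≤ 0.03.
n² ≥ 750/(12·0.03) = 2083.33 ⇒ n ≥ 45.6435, so the smallest n is 46.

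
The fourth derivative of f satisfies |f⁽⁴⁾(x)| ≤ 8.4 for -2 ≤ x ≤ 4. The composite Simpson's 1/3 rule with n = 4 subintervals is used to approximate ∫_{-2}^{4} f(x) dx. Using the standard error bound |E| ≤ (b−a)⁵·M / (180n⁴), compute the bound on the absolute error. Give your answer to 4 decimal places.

1.4175

|E| ≤ (6)⁵·8.4 / (180·4⁴) = 65318.4/46080 = 1.4175.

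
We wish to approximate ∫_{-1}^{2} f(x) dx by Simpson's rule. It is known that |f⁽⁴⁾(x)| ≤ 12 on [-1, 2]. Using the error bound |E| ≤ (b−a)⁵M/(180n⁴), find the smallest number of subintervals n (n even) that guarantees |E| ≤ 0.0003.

Need 2916/(180n⁴) ≤ 0.0003.
n⁴ ≥ 2916/(180·0.0003) = 54000 ⇒ n ≥ 15.2440, so the smallest even n is 16. (n must be even for Simpson's rule.)

16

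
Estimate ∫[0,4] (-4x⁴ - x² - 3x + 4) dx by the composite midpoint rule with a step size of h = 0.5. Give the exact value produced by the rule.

-837.8125

h = (4 − 0)/8 = 0.5.
Midpoints m₁,…,m₈ = 0.25, 0.75, 1.25, 1.75, 2.25, 2.75, 3.25, 3.75.
f(m₁)=3.171875, f(m₂)=-0.078125, f(m₃)=-11.078125, f(m₄)=-41.828125, f(m₅)=-110.328125, f(m₆)=-240.578125, f(m₇)=-462.578125, f(m₈)=-812.328125.
h·[f(m₁) + f(m₂) + f(m₃) + f(m₄) + f(m₅) + f(m₆) + f(m₇) + f(m₈)] = 0.5·(-1675.625) = -837.8125.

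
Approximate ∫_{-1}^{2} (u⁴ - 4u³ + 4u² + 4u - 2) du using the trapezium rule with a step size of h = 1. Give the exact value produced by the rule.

5.5

h = (2 − (-1))/3 = 1.
Nodes u₀,…,u₃ = -1, 0, 1, 2.
f(u) = u⁴ - 4u³ + 4u² + 4u - 2: f₀=3, f₁=-2, f₂=3, f₃=6.
(h/2)·[f₀ + 2f₁ + 2f₂ + f₃] = 0.5·(11) = 5.5.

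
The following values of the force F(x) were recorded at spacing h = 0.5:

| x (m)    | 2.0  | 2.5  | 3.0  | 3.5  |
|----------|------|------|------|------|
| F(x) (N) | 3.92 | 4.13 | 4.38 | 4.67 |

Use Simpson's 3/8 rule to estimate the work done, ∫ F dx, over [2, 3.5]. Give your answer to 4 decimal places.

6.3975

h = 0.5, n = 3.
(3h/8)·[y₀ + 3y₁ + 3y₂ + y₃] = 0.1875·(34.12) = 6.3975.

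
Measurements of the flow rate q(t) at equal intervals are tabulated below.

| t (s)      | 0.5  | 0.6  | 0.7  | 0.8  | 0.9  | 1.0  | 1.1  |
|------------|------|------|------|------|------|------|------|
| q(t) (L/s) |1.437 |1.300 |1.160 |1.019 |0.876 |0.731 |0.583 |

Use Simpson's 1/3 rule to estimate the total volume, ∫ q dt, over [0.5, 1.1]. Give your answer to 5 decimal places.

0.60973

h = 0.1, n = 6.
(h/3)·[y₀ + 4y₁ + 2y₂ + 4y₃ + 2y₄ + 4y₅ + y₆] = 0.033333·(18.292) = 0.60973.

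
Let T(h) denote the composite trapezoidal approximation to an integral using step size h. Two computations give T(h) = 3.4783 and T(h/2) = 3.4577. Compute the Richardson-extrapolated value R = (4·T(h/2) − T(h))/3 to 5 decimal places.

3.45083

R = (4·T(h/2) − T(h)) / 3 = (4·3.4577 − 3.4783)/3 = (10.3525)/3 = 3.45083.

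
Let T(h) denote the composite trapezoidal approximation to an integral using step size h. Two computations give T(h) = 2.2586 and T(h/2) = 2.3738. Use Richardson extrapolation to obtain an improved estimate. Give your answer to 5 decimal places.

2.41220

R = (4·T(h/2) − T(h)) / 3 = (4·2.3738 − 2.2586)/3 = (7.2366)/3 = 2.41220.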